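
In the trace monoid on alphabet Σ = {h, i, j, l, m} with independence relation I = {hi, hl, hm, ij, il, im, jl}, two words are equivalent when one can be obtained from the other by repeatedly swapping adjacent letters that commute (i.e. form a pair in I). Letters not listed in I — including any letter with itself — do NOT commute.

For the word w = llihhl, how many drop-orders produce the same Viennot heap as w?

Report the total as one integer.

60

piece 0:l — minimal
piece 1:l rests on {0:l}
piece 2:i — minimal
piece 3:h — minimal
piece 4:h rests on {3:h}
piece 5:l rests on {1:l}
minimal pieces: {0:l, 2:i, 3:h}
ways to finish when only these pieces remain (= sum over removing one remaining piece with nothing left below it):
  1 left: {2}→1  {4}→1  {5}→1
  2 left: {1,5}→1  {2,4}→2  {2,5}→2  {3,4}→1  {4,5}→2
  3 left: {0,1,5}→1  {1,2,5}→3  {1,4,5}→3  {2,3,4}→3  {2,4,5}→6  {3,4,5}→3
  4 left: {0,1,2,5}→4  {0,1,4,5}→4  {1,2,4,5}→12  {1,3,4,5}→6  {2,3,4,5}→12
  placing 0:l first → 30 extensions
  placing 2:i first → 10 extensions
  placing 3:h first → 20 extensions
total linear extensions = 60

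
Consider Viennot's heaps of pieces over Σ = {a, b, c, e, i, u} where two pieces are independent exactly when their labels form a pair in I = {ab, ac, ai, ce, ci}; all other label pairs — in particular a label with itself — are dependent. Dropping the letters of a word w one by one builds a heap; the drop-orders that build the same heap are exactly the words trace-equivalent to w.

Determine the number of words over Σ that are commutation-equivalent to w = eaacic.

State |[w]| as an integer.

45

drop 0:e onto floor
drop 1:a onto {0:e}
drop 2:a onto {1:a}
drop 3:c onto floor
drop 4:i onto {0:e}
drop 5:c onto {3:c}
ground layer = {0:e, 3:c}
drop-orders for the pieces not yet dropped (sum over which currently-grounded one goes next):
  1 to go: {2} 1  {4} 1  {5} 1
  2 to go: {1,2} 1  {2,4} 2  {2,5} 2  {3,5} 1  {4,5} 2
  3 to go: {1,2,4} 3  {1,2,5} 3  {2,3,5} 3  {2,4,5} 6  {3,4,5} 3
  4 to go: {0,1,2,4} 3  {1,2,3,5} 6  {1,2,4,5} 12  {2,3,4,5} 12
  if 0:e drops first: 30 orders
  if 3:c drops first: 15 orders
heap linearizations: 45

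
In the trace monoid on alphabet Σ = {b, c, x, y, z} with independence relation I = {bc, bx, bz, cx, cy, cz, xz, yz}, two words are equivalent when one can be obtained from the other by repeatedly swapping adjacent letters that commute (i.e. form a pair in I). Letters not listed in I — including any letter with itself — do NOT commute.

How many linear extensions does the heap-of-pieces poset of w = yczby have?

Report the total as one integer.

20

0(y) covers ∅
1(c) covers ∅
2(z) covers ∅
3(b) covers 0:y
4(y) covers 3:b
floor of heap: 0:y, 1:c, 2:z
completions by unplaced set U, small U first (add the entries for U minus each lowest piece of U):
  |U|=1: {1}:1  {2}:1  {4}:1
  |U|=2: {1,2}:2  {1,4}:2  {2,4}:2  {3,4}:1
  |U|=3: {0,3,4}:1  {1,2,4}:6  {1,3,4}:3  {2,3,4}:3
  start at 0(y): 12
  start at 1(c): 4
  start at 2(z): 4
sum over floor = 20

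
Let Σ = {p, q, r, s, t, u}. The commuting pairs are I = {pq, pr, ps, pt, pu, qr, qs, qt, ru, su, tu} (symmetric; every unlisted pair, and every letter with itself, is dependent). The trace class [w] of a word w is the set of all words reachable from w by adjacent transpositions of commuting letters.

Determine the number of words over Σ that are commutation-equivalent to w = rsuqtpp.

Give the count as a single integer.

piece 0:r — minimal
piece 1:s rests on {0:r}
piece 2:u — minimal
piece 3:q rests on {2:u}
piece 4:t rests on {1:s}
piece 5:p — minimal
piece 6:p rests on {5:p}
minimal pieces: {0:r, 2:u, 5:p}
ways to finish when only these pieces remain (= sum over removing one remaining piece with nothing left below it):
  1 left: {3}→1  {4}→1  {6}→1
  2 left: {1,4}→1  {2,3}→1  {3,4}→2  {3,6}→2  {4,6}→2  {5,6}→1
  3 left: {0,1,4}→1  {1,3,4}→3  {1,4,6}→3  {2,3,4}→3  {2,3,6}→3  {3,4,6}→6  {3,5,6}→3  {4,5,6}→3
  4 left: {0,1,3,4}→4  {0,1,4,6}→4  {1,2,3,4}→6  {1,3,4,6}→12  {1,4,5,6}→6  {2,3,4,6}→12  {2,3,5,6}→6  {3,4,5,6}→12
  5 left: {0,1,2,3,4}→10  {0,1,3,4,6}→20  {0,1,4,5,6}→10  {1,2,3,4,6}→30  {1,3,4,5,6}→30  {2,3,4,5,6}→30
  placing 0:r first → 90 extensions
  placing 2:u first → 60 extensions
  placing 5:p first → 60 extensions
total linear extensions = 210

210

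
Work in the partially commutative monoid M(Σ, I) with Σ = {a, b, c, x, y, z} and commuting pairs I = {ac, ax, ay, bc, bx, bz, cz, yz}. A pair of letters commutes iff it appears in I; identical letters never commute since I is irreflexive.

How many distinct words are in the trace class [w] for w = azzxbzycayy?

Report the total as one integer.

65

#0=a has no predecessor
#1=z depends on [0:a]
#2=z depends on [1:z]
#3=x depends on [2:z]
#4=b depends on [0:a]
#5=z depends on [3:x]
#6=y depends on [3:x, 4:b]
#7=c depends on [6:y]
#8=a depends on [4:b, 5:z]
#9=y depends on [7:c]
#10=y depends on [9:y]
sources: [0:a]
N(rest) = Σ N(rest − s) over sources s of rest; N(one piece) = 1:
  size 1 → [8]=1  [10]=1
  size 2 → [5,8]=1  [8,10]=2  [9,10]=1
  size 3 → [5,8,10]=3  [7,9,10]=1  [8,9,10]=3
  size 4 → [5,8,9,10]=6  [6,7,9,10]=1  [7,8,9,10]=4
  size 5 → [5,7,8,9,10]=10  [6,7,8,9,10]=5
  size 6 → [4,6,7,8,9,10]=5  [5,6,7,8,9,10]=15
  size 7 → [3,5,6,7,8,9,10]=15  [4,5,6,7,8,9,10]=20
  size 8 → [2,3,5,6,7,8,9,10]=15  [3,4,5,6,7,8,9,10]=35
  size 9 → [1,2,3,5,6,7,8,9,10]=15  [2,3,4,5,6,7,8,9,10]=50
  first=0(a) contributes 65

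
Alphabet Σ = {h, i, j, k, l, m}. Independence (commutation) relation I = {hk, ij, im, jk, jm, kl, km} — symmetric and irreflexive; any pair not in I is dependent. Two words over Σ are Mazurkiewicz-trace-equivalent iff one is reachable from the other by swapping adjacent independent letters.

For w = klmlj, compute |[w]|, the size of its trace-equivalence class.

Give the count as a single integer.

#0=k has no predecessor
#1=l has no predecessor
#2=m depends on [1:l]
#3=l depends on [2:m]
#4=j depends on [3:l]
sources: [0:k, 1:l]
N(rest) = Σ N(rest − s) over sources s of rest; N(one piece) = 1:
  size 1 → [0]=1  [4]=1
  size 2 → [0,4]=2  [3,4]=1
  size 3 → [0,3,4]=3  [2,3,4]=1
  first=0(k) contributes 1
  first=1(l) contributes 4
|[w]| = 5

5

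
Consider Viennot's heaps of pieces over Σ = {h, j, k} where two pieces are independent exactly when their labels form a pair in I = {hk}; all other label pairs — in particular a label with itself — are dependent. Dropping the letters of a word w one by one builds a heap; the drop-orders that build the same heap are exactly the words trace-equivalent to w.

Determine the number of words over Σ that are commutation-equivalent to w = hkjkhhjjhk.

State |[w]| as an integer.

piece 0:h — minimal
piece 1:k — minimal
piece 2:j rests on {0:h, 1:k}
piece 3:k rests on {2:j}
piece 4:h rests on {2:j}
piece 5:h rests on {4:h}
piece 6:j rests on {3:k, 5:h}
piece 7:j rests on {6:j}
piece 8:h rests on {7:j}
piece 9:k rests on {7:j}
minimal pieces: {0:h, 1:k}
ways to finish when only these pieces remain (= sum over removing one remaining piece with nothing left below it):
  1 left: {8}→1  {9}→1
  2 left: {8,9}→2
  3 left: {7,8,9}→2
  4 left: {6,7,8,9}→2
  5 left: {3,6,7,8,9}→2  {5,6,7,8,9}→2
  6 left: {3,5,6,7,8,9}→4  {4,5,6,7,8,9}→2
  7 left: {3,4,5,6,7,8,9}→6
  8 left: {2,3,4,5,6,7,8,9}→6
  placing 0:h first → 6 extensions
  placing 1:k first → 6 extensions
total linear extensions = 12

12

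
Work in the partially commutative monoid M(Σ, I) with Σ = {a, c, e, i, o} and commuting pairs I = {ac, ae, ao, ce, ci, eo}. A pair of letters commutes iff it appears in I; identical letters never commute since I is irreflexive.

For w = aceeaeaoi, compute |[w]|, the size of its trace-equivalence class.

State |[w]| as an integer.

560

#0=a has no predecessor
#1=c has no predecessor
#2=e has no predecessor
#3=e depends on [2:e]
#4=a depends on [0:a]
#5=e depends on [3:e]
#6=a depends on [4:a]
#7=o depends on [1:c]
#8=i depends on [5:e, 6:a, 7:o]
sources: [0:a, 1:c, 2:e]
N(rest) = Σ N(rest − s) over sources s of rest; N(one piece) = 1:
  size 1 → [8]=1
  size 2 → [5,8]=1  [6,8]=1  [7,8]=1
  size 3 → [1,7,8]=1  [3,5,8]=1  [4,6,8]=1  [5,6,8]=2  [5,7,8]=2  [6,7,8]=2
  size 4 → [0,4,6,8]=1  [1,5,7,8]=3  [1,6,7,8]=3  [2,3,5,8]=1  [3,5,6,8]=3  [3,5,7,8]=3  [4,5,6,8]=3  [4,6,7,8]=3  [5,6,7,8]=6
  size 5 → [0,4,5,6,8]=4  [0,4,6,7,8]=4  [1,3,5,7,8]=6  [1,4,6,7,8]=6  [1,5,6,7,8]=12  [2,3,5,6,8]=4  [2,3,5,7,8]=4  [3,4,5,6,8]=6  [3,5,6,7,8]=12  [4,5,6,7,8]=12
  size 6 → [0,1,4,6,7,8]=10  [0,3,4,5,6,8]=10  [0,4,5,6,7,8]=20  [1,2,3,5,7,8]=10  [1,3,5,6,7,8]=30  [1,4,5,6,7,8]=30  [2,3,4,5,6,8]=10  [2,3,5,6,7,8]=20  [3,4,5,6,7,8]=30
  size 7 → [0,1,4,5,6,7,8]=60  [0,2,3,4,5,6,8]=20  [0,3,4,5,6,7,8]=60  [1,2,3,5,6,7,8]=60  [1,3,4,5,6,7,8]=90  [2,3,4,5,6,7,8]=60
  first=0(a) contributes 210
  first=1(c) contributes 140
  first=2(e) contributes 210
|[w]| = 560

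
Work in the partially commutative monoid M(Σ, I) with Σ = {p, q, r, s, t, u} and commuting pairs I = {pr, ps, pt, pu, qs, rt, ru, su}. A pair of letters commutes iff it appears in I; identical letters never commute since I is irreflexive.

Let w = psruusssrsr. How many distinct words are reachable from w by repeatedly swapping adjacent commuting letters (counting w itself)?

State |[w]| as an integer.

495

drop 0:p onto floor
drop 1:s onto floor
drop 2:r onto {1:s}
drop 3:u onto floor
drop 4:u onto {3:u}
drop 5:s onto {2:r}
drop 6:s onto {5:s}
drop 7:s onto {6:s}
drop 8:r onto {7:s}
drop 9:s onto {8:r}
drop 10:r onto {9:s}
ground layer = {0:p, 1:s, 3:u}
drop-orders for the pieces not yet dropped (sum over which currently-grounded one goes next):
  1 to go: {0} 1  {4} 1  {10} 1
  2 to go: {0,4} 2  {0,10} 2  {3,4} 1  {4,10} 2  {9,10} 1
  3 to go: {0,3,4} 3  {0,4,10} 6  {0,9,10} 3  {3,4,10} 3  {4,9,10} 3  {8,9,10} 1
  4 to go: {0,3,4,10} 12  {0,4,9,10} 12  {0,8,9,10} 4  {3,4,9,10} 6  {4,8,9,10} 4  {7,8,9,10} 1
  5 to go: {0,3,4,9,10} 30  {0,4,8,9,10} 20  {0,7,8,9,10} 5  {3,4,8,9,10} 10  {4,7,8,9,10} 5  {6,7,8,9,10} 1
  6 to go: {0,3,4,8,9,10} 60  {0,4,7,8,9,10} 30  {0,6,7,8,9,10} 6  {3,4,7,8,9,10} 15  {4,6,7,8,9,10} 6  {5,6,7,8,9,10} 1
  7 to go: {0,3,4,7,8,9,10} 105  {0,4,6,7,8,9,10} 42  {0,5,6,7,8,9,10} 7  {2,5,6,7,8,9,10} 1  {3,4,6,7,8,9,10} 21  {4,5,6,7,8,9,10} 7
  8 to go: {0,2,5,6,7,8,9,10} 8  {0,3,4,6,7,8,9,10} 168  {0,4,5,6,7,8,9,10} 56  {1,2,5,6,7,8,9,10} 1  {2,4,5,6,7,8,9,10} 8  {3,4,5,6,7,8,9,10} 28
  9 to go: {0,1,2,5,6,7,8,9,10} 9  {0,2,4,5,6,7,8,9,10} 72  {0,3,4,5,6,7,8,9,10} 252  {1,2,4,5,6,7,8,9,10} 9  {2,3,4,5,6,7,8,9,10} 36
  if 0:p drops first: 45 orders
  if 1:s drops first: 360 orders
  if 3:u drops first: 90 orders
heap linearizations: 495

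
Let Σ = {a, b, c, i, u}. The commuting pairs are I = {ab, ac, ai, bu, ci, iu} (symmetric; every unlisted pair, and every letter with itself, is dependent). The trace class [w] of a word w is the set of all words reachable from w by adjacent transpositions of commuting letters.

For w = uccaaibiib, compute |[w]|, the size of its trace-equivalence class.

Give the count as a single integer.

#0=u has no predecessor
#1=c depends on [0:u]
#2=c depends on [1:c]
#3=a depends on [0:u]
#4=a depends on [3:a]
#5=i has no predecessor
#6=b depends on [2:c, 5:i]
#7=i depends on [6:b]
#8=i depends on [7:i]
#9=b depends on [8:i]
sources: [0:u, 5:i]
N(rest) = Σ N(rest − s) over sources s of rest; N(one piece) = 1:
  size 1 → [4]=1  [9]=1
  size 2 → [3,4]=1  [4,9]=2  [8,9]=1
  size 3 → [3,4,9]=3  [4,8,9]=3  [7,8,9]=1
  size 4 → [3,4,8,9]=6  [4,7,8,9]=4  [6,7,8,9]=1
  size 5 → [2,6,7,8,9]=1  [3,4,7,8,9]=10  [4,6,7,8,9]=5  [5,6,7,8,9]=1
  size 6 → [1,2,6,7,8,9]=1  [2,4,6,7,8,9]=6  [2,5,6,7,8,9]=2  [3,4,6,7,8,9]=15  [4,5,6,7,8,9]=6
  size 7 → [1,2,4,6,7,8,9]=7  [1,2,5,6,7,8,9]=3  [2,3,4,6,7,8,9]=21  [2,4,5,6,7,8,9]=14  [3,4,5,6,7,8,9]=21
  size 8 → [1,2,3,4,6,7,8,9]=28  [1,2,4,5,6,7,8,9]=24  [2,3,4,5,6,7,8,9]=56
  first=0(u) contributes 108
  first=5(i) contributes 28
|[w]| = 136

136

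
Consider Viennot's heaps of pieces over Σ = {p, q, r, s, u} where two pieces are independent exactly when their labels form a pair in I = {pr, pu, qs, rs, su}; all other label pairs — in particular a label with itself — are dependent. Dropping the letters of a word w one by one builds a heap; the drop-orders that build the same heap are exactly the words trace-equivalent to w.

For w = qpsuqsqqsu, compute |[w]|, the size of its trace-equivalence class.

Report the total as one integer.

91

drop 0:q onto floor
drop 1:p onto {0:q}
drop 2:s onto {1:p}
drop 3:u onto {0:q}
drop 4:q onto {1:p, 3:u}
drop 5:s onto {2:s}
drop 6:q onto {4:q}
drop 7:q onto {6:q}
drop 8:s onto {5:s}
drop 9:u onto {7:q}
ground layer = {0:q}
drop-orders for the pieces not yet dropped (sum over which currently-grounded one goes next):
  1 to go: {8} 1  {9} 1
  2 to go: {5,8} 1  {7,9} 1  {8,9} 2
  3 to go: {2,5,8} 1  {5,8,9} 3  {6,7,9} 1  {7,8,9} 3
  4 to go: {2,5,8,9} 4  {4,6,7,9} 1  {5,7,8,9} 6  {6,7,8,9} 4
  5 to go: {2,5,7,8,9} 10  {3,4,6,7,9} 1  {4,6,7,8,9} 5  {5,6,7,8,9} 10
  6 to go: {2,5,6,7,8,9} 20  {3,4,6,7,8,9} 6  {4,5,6,7,8,9} 15
  7 to go: {2,4,5,6,7,8,9} 35  {3,4,5,6,7,8,9} 21
  8 to go: {1,2,4,5,6,7,8,9} 35  {2,3,4,5,6,7,8,9} 56
  if 0:q drops first: 91 orders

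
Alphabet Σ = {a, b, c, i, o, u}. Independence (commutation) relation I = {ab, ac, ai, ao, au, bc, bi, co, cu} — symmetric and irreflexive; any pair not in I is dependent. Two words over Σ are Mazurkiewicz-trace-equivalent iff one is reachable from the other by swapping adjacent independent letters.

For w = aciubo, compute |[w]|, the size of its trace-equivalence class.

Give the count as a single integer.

6

#0=a has no predecessor
#1=c has no predecessor
#2=i depends on [1:c]
#3=u depends on [2:i]
#4=b depends on [3:u]
#5=o depends on [4:b]
sources: [0:a, 1:c]
N(rest) = Σ N(rest − s) over sources s of rest; N(one piece) = 1:
  size 1 → [0]=1  [5]=1
  size 2 → [0,5]=2  [4,5]=1
  size 3 → [0,4,5]=3  [3,4,5]=1
  size 4 → [0,3,4,5]=4  [2,3,4,5]=1
  first=0(a) contributes 1
  first=1(c) contributes 5
|[w]| = 6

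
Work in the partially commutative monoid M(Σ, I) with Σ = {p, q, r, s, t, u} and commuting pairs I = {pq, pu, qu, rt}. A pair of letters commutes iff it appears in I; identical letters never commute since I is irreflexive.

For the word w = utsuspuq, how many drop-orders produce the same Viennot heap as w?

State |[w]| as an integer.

#0=u has no predecessor
#1=t depends on [0:u]
#2=s depends on [1:t]
#3=u depends on [2:s]
#4=s depends on [3:u]
#5=p depends on [4:s]
#6=u depends on [4:s]
#7=q depends on [4:s]
sources: [0:u]
N(rest) = Σ N(rest − s) over sources s of rest; N(one piece) = 1:
  size 1 → [5]=1  [6]=1  [7]=1
  size 2 → [5,6]=2  [5,7]=2  [6,7]=2
  size 3 → [5,6,7]=6
  size 4 → [4,5,6,7]=6
  size 5 → [3,4,5,6,7]=6
  size 6 → [2,3,4,5,6,7]=6
  first=0(u) contributes 6

6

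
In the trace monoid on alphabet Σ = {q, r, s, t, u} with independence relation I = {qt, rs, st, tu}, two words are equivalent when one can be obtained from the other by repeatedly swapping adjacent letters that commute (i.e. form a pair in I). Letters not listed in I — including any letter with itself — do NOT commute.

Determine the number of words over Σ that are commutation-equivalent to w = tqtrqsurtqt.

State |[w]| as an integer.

#0=t has no predecessor
#1=q has no predecessor
#2=t depends on [0:t]
#3=r depends on [1:q, 2:t]
#4=q depends on [3:r]
#5=s depends on [4:q]
#6=u depends on [5:s]
#7=r depends on [6:u]
#8=t depends on [7:r]
#9=q depends on [7:r]
#10=t depends on [8:t]
sources: [0:t, 1:q]
N(rest) = Σ N(rest − s) over sources s of rest; N(one piece) = 1:
  size 1 → [9]=1  [10]=1
  size 2 → [8,10]=1  [9,10]=2
  size 3 → [8,9,10]=3
  size 4 → [7,8,9,10]=3
  size 5 → [6,7,8,9,10]=3
  size 6 → [5,6,7,8,9,10]=3
  size 7 → [4,5,6,7,8,9,10]=3
  size 8 → [3,4,5,6,7,8,9,10]=3
  size 9 → [1,3,4,5,6,7,8,9,10]=3  [2,3,4,5,6,7,8,9,10]=3
  first=0(t) contributes 6
  first=1(q) contributes 3
|[w]| = 9

9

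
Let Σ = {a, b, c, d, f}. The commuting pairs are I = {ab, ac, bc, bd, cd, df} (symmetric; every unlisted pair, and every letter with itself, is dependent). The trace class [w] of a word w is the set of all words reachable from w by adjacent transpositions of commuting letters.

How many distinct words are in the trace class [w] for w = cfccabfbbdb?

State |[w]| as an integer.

#0=c has no predecessor
#1=f depends on [0:c]
#2=c depends on [1:f]
#3=c depends on [2:c]
#4=a depends on [1:f]
#5=b depends on [1:f]
#6=f depends on [3:c, 4:a, 5:b]
#7=b depends on [6:f]
#8=b depends on [7:b]
#9=d depends on [4:a]
#10=b depends on [8:b]
sources: [0:c]
N(rest) = Σ N(rest − s) over sources s of rest; N(one piece) = 1:
  size 1 → [9]=1  [10]=1
  size 2 → [8,10]=1  [9,10]=2
  size 3 → [7,8,10]=1  [8,9,10]=3
  size 4 → [6,7,8,10]=1  [7,8,9,10]=4
  size 5 → [3,6,7,8,10]=1  [5,6,7,8,10]=1  [6,7,8,9,10]=5
  size 6 → [2,3,6,7,8,10]=1  [3,5,6,7,8,10]=2  [3,6,7,8,9,10]=6  [4,6,7,8,9,10]=5  [5,6,7,8,9,10]=6
  size 7 → [2,3,5,6,7,8,10]=3  [2,3,6,7,8,9,10]=7  [3,4,6,7,8,9,10]=11  [3,5,6,7,8,9,10]=14  [4,5,6,7,8,9,10]=11
  size 8 → [2,3,4,6,7,8,9,10]=18  [2,3,5,6,7,8,9,10]=24  [3,4,5,6,7,8,9,10]=36
  size 9 → [2,3,4,5,6,7,8,9,10]=78
  first=0(c) contributes 78

78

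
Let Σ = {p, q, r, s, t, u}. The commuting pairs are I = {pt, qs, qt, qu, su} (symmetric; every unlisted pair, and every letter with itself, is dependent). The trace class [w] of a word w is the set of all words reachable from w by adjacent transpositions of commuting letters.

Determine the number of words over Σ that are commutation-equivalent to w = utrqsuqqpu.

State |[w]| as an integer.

20

0(u) covers ∅
1(t) covers 0:u
2(r) covers 1:t
3(q) covers 2:r
4(s) covers 2:r
5(u) covers 2:r
6(q) covers 3:q
7(q) covers 6:q
8(p) covers 4:s, 5:u, 7:q
9(u) covers 8:p
floor of heap: 0:u
completions by unplaced set U, small U first (add the entries for U minus each lowest piece of U):
  |U|=1: {9}:1
  |U|=2: {8,9}:1
  |U|=3: {4,8,9}:1  {5,8,9}:1  {7,8,9}:1
  |U|=4: {4,5,8,9}:2  {4,7,8,9}:2  {5,7,8,9}:2  {6,7,8,9}:1
  |U|=5: {3,6,7,8,9}:1  {4,5,7,8,9}:6  {4,6,7,8,9}:3  {5,6,7,8,9}:3
  |U|=6: {3,4,6,7,8,9}:4  {3,5,6,7,8,9}:4  {4,5,6,7,8,9}:12
  |U|=7: {3,4,5,6,7,8,9}:20
  |U|=8: {2,3,4,5,6,7,8,9}:20
  start at 0(u): 20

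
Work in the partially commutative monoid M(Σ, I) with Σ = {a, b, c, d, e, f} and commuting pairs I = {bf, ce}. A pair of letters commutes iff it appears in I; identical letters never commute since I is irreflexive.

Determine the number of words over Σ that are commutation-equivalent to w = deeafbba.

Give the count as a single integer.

3

#0=d has no predecessor
#1=e depends on [0:d]
#2=e depends on [1:e]
#3=a depends on [2:e]
#4=f depends on [3:a]
#5=b depends on [3:a]
#6=b depends on [5:b]
#7=a depends on [4:f, 6:b]
sources: [0:d]
N(rest) = Σ N(rest − s) over sources s of rest; N(one piece) = 1:
  size 1 → [7]=1
  size 2 → [4,7]=1  [6,7]=1
  size 3 → [4,6,7]=2  [5,6,7]=1
  size 4 → [4,5,6,7]=3
  size 5 → [3,4,5,6,7]=3
  size 6 → [2,3,4,5,6,7]=3
  first=0(d) contributes 3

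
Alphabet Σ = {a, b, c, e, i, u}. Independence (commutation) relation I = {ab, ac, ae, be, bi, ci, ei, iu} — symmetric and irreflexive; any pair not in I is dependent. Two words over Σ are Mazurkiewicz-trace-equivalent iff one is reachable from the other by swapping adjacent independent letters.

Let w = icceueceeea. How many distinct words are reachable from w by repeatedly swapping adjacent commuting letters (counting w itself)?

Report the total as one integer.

piece 0:i — minimal
piece 1:c — minimal
piece 2:c rests on {1:c}
piece 3:e rests on {2:c}
piece 4:u rests on {3:e}
piece 5:e rests on {4:u}
piece 6:c rests on {5:e}
piece 7:e rests on {6:c}
piece 8:e rests on {7:e}
piece 9:e rests on {8:e}
piece 10:a rests on {0:i, 4:u}
minimal pieces: {0:i, 1:c}
ways to finish when only these pieces remain (= sum over removing one remaining piece with nothing left below it):
  1 left: {9}→1  {10}→1
  2 left: {0,10}→1  {8,9}→1  {9,10}→2
  3 left: {0,9,10}→3  {7,8,9}→1  {8,9,10}→3
  4 left: {0,8,9,10}→6  {6,7,8,9}→1  {7,8,9,10}→4
  5 left: {0,7,8,9,10}→10  {5,6,7,8,9}→1  {6,7,8,9,10}→5
  6 left: {0,6,7,8,9,10}→15  {5,6,7,8,9,10}→6
  7 left: {0,5,6,7,8,9,10}→21  {4,5,6,7,8,9,10}→6
  8 left: {0,4,5,6,7,8,9,10}→27  {3,4,5,6,7,8,9,10}→6
  9 left: {0,3,4,5,6,7,8,9,10}→33  {2,3,4,5,6,7,8,9,10}→6
  placing 0:i first → 6 extensions
  placing 1:c first → 39 extensions
total linear extensions = 45

45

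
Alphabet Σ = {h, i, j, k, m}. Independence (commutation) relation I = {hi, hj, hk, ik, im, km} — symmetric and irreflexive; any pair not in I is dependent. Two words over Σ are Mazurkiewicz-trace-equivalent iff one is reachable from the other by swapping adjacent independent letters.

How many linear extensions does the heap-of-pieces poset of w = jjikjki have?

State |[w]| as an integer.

4

piece 0:j — minimal
piece 1:j rests on {0:j}
piece 2:i rests on {1:j}
piece 3:k rests on {1:j}
piece 4:j rests on {2:i, 3:k}
piece 5:k rests on {4:j}
piece 6:i rests on {4:j}
minimal pieces: {0:j}
ways to finish when only these pieces remain (= sum over removing one remaining piece with nothing left below it):
  1 left: {5}→1  {6}→1
  2 left: {5,6}→2
  3 left: {4,5,6}→2
  4 left: {2,4,5,6}→2  {3,4,5,6}→2
  5 left: {2,3,4,5,6}→4
  placing 0:j first → 4 extensions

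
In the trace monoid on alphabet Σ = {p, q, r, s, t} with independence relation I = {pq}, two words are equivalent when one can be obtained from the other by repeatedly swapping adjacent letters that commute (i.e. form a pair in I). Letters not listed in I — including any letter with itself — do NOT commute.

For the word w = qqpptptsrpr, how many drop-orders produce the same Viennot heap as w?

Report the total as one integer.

#0=q has no predecessor
#1=q depends on [0:q]
#2=p has no predecessor
#3=p depends on [2:p]
#4=t depends on [1:q, 3:p]
#5=p depends on [4:t]
#6=t depends on [5:p]
#7=s depends on [6:t]
#8=r depends on [7:s]
#9=p depends on [8:r]
#10=r depends on [9:p]
sources: [0:q, 2:p]
N(rest) = Σ N(rest − s) over sources s of rest; N(one piece) = 1:
  size 1 → [10]=1
  size 2 → [9,10]=1
  size 3 → [8,9,10]=1
  size 4 → [7,8,9,10]=1
  size 5 → [6,7,8,9,10]=1
  size 6 → [5,6,7,8,9,10]=1
  size 7 → [4,5,6,7,8,9,10]=1
  size 8 → [1,4,5,6,7,8,9,10]=1  [3,4,5,6,7,8,9,10]=1
  size 9 → [0,1,4,5,6,7,8,9,10]=1  [1,3,4,5,6,7,8,9,10]=2  [2,3,4,5,6,7,8,9,10]=1
  first=0(q) contributes 3
  first=2(p) contributes 3
|[w]| = 6

6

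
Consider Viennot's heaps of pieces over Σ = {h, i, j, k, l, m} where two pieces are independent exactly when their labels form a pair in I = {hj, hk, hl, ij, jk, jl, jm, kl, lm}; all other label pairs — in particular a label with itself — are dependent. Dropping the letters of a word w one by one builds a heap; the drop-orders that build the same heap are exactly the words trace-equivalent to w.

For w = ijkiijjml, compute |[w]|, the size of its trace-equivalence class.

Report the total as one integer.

0(i) covers ∅
1(j) covers ∅
2(k) covers 0:i
3(i) covers 2:k
4(i) covers 3:i
5(j) covers 1:j
6(j) covers 5:j
7(m) covers 4:i
8(l) covers 4:i
floor of heap: 0:i, 1:j
completions by unplaced set U, small U first (add the entries for U minus each lowest piece of U):
  |U|=1: {6}:1  {7}:1  {8}:1
  |U|=2: {5,6}:1  {6,7}:2  {6,8}:2  {7,8}:2
  |U|=3: {1,5,6}:1  {4,7,8}:2  {5,6,7}:3  {5,6,8}:3  {6,7,8}:6
  |U|=4: {1,5,6,7}:4  {1,5,6,8}:4  {3,4,7,8}:2  {4,6,7,8}:8  {5,6,7,8}:12
  |U|=5: {1,5,6,7,8}:20  {2,3,4,7,8}:2  {3,4,6,7,8}:10  {4,5,6,7,8}:20
  |U|=6: {0,2,3,4,7,8}:2  {1,4,5,6,7,8}:40  {2,3,4,6,7,8}:12  {3,4,5,6,7,8}:30
  |U|=7: {0,2,3,4,6,7,8}:14  {1,3,4,5,6,7,8}:70  {2,3,4,5,6,7,8}:42
  start at 0(i): 112
  start at 1(j): 56
sum over floor = 168

168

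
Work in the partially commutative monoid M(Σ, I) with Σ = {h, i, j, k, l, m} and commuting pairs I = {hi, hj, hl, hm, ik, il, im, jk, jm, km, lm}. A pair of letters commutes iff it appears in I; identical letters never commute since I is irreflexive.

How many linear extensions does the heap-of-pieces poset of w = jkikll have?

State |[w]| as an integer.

0(j) covers ∅
1(k) covers ∅
2(i) covers 0:j
3(k) covers 1:k
4(l) covers 0:j, 3:k
5(l) covers 4:l
floor of heap: 0:j, 1:k
completions by unplaced set U, small U first (add the entries for U minus each lowest piece of U):
  |U|=1: {2}:1  {5}:1
  |U|=2: {2,5}:2  {4,5}:1
  |U|=3: {2,4,5}:3  {3,4,5}:1
  |U|=4: {0,2,4,5}:3  {1,3,4,5}:1  {2,3,4,5}:4
  start at 0(j): 5
  start at 1(k): 7
sum over floor = 12

12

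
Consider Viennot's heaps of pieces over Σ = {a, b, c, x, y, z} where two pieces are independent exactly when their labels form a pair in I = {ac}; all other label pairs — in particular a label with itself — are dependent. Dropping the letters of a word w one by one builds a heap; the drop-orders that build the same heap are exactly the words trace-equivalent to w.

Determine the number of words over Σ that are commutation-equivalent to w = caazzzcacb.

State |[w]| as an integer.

#0=c has no predecessor
#1=a has no predecessor
#2=a depends on [1:a]
#3=z depends on [0:c, 2:a]
#4=z depends on [3:z]
#5=z depends on [4:z]
#6=c depends on [5:z]
#7=a depends on [5:z]
#8=c depends on [6:c]
#9=b depends on [7:a, 8:c]
sources: [0:c, 1:a]
N(rest) = Σ N(rest − s) over sources s of rest; N(one piece) = 1:
  size 1 → [9]=1
  size 2 → [7,9]=1  [8,9]=1
  size 3 → [6,8,9]=1  [7,8,9]=2
  size 4 → [6,7,8,9]=3
  size 5 → [5,6,7,8,9]=3
  size 6 → [4,5,6,7,8,9]=3
  size 7 → [3,4,5,6,7,8,9]=3
  size 8 → [0,3,4,5,6,7,8,9]=3  [2,3,4,5,6,7,8,9]=3
  first=0(c) contributes 3
  first=1(a) contributes 6
|[w]| = 9

9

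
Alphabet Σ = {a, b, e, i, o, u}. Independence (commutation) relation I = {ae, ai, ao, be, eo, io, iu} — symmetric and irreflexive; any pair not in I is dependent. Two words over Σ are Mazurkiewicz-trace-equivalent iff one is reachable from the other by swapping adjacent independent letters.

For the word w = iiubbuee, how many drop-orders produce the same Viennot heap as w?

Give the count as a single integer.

#0=i has no predecessor
#1=i depends on [0:i]
#2=u has no predecessor
#3=b depends on [1:i, 2:u]
#4=b depends on [3:b]
#5=u depends on [4:b]
#6=e depends on [5:u]
#7=e depends on [6:e]
sources: [0:i, 2:u]
N(rest) = Σ N(rest − s) over sources s of rest; N(one piece) = 1:
  size 1 → [7]=1
  size 2 → [6,7]=1
  size 3 → [5,6,7]=1
  size 4 → [4,5,6,7]=1
  size 5 → [3,4,5,6,7]=1
  size 6 → [1,3,4,5,6,7]=1  [2,3,4,5,6,7]=1
  first=0(i) contributes 2
  first=2(u) contributes 1
|[w]| = 3

3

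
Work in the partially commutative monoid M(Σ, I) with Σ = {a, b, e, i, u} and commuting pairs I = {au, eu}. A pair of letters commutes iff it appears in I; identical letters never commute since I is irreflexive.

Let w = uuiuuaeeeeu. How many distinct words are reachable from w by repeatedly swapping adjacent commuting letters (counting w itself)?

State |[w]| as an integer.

drop 0:u onto floor
drop 1:u onto {0:u}
drop 2:i onto {1:u}
drop 3:u onto {2:i}
drop 4:u onto {3:u}
drop 5:a onto {2:i}
drop 6:e onto {5:a}
drop 7:e onto {6:e}
drop 8:e onto {7:e}
drop 9:e onto {8:e}
drop 10:u onto {4:u}
ground layer = {0:u}
drop-orders for the pieces not yet dropped (sum over which currently-grounded one goes next):
  1 to go: {9} 1  {10} 1
  2 to go: {4,10} 1  {8,9} 1  {9,10} 2
  3 to go: {3,4,10} 1  {4,9,10} 3  {7,8,9} 1  {8,9,10} 3
  4 to go: {3,4,9,10} 4  {4,8,9,10} 6  {6,7,8,9} 1  {7,8,9,10} 4
  5 to go: {3,4,8,9,10} 10  {4,7,8,9,10} 10  {5,6,7,8,9} 1  {6,7,8,9,10} 5
  6 to go: {3,4,7,8,9,10} 20  {4,6,7,8,9,10} 15  {5,6,7,8,9,10} 6
  7 to go: {3,4,6,7,8,9,10} 35  {4,5,6,7,8,9,10} 21
  8 to go: {3,4,5,6,7,8,9,10} 56
  9 to go: {2,3,4,5,6,7,8,9,10} 56
  if 0:u drops first: 56 orders

56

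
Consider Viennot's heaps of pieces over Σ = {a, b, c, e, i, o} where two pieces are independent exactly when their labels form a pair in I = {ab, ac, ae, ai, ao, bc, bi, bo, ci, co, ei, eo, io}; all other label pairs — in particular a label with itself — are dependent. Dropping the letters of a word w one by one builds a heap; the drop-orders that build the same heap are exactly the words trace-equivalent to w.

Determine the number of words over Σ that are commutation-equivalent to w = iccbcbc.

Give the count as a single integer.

105

0(i) covers ∅
1(c) covers ∅
2(c) covers 1:c
3(b) covers ∅
4(c) covers 2:c
5(b) covers 3:b
6(c) covers 4:c
floor of heap: 0:i, 1:c, 3:b
completions by unplaced set U, small U first (add the entries for U minus each lowest piece of U):
  |U|=1: {0}:1  {5}:1  {6}:1
  |U|=2: {0,5}:2  {0,6}:2  {3,5}:1  {4,6}:1  {5,6}:2
  |U|=3: {0,3,5}:3  {0,4,6}:3  {0,5,6}:6  {2,4,6}:1  {3,5,6}:3  {4,5,6}:3
  |U|=4: {0,2,4,6}:4  {0,3,5,6}:12  {0,4,5,6}:12  {1,2,4,6}:1  {2,4,5,6}:4  {3,4,5,6}:6
  |U|=5: {0,1,2,4,6}:5  {0,2,4,5,6}:20  {0,3,4,5,6}:30  {1,2,4,5,6}:5  {2,3,4,5,6}:10
  start at 0(i): 15
  start at 1(c): 60
  start at 3(b): 30
sum over floor = 105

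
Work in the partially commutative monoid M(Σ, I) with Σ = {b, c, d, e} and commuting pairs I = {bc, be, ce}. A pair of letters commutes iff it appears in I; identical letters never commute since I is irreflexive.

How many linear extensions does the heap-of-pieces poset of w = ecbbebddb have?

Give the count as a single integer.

#0=e has no predecessor
#1=c has no predecessor
#2=b has no predecessor
#3=b depends on [2:b]
#4=e depends on [0:e]
#5=b depends on [3:b]
#6=d depends on [1:c, 4:e, 5:b]
#7=d depends on [6:d]
#8=b depends on [7:d]
sources: [0:e, 1:c, 2:b]
N(rest) = Σ N(rest − s) over sources s of rest; N(one piece) = 1:
  size 1 → [8]=1
  size 2 → [7,8]=1
  size 3 → [6,7,8]=1
  size 4 → [1,6,7,8]=1  [4,6,7,8]=1  [5,6,7,8]=1
  size 5 → [0,4,6,7,8]=1  [1,4,6,7,8]=2  [1,5,6,7,8]=2  [3,5,6,7,8]=1  [4,5,6,7,8]=2
  size 6 → [0,1,4,6,7,8]=3  [0,4,5,6,7,8]=3  [1,3,5,6,7,8]=3  [1,4,5,6,7,8]=6  [2,3,5,6,7,8]=1  [3,4,5,6,7,8]=3
  size 7 → [0,1,4,5,6,7,8]=12  [0,3,4,5,6,7,8]=6  [1,2,3,5,6,7,8]=4  [1,3,4,5,6,7,8]=12  [2,3,4,5,6,7,8]=4
  first=0(e) contributes 20
  first=1(c) contributes 10
  first=2(b) contributes 30
|[w]| = 60

60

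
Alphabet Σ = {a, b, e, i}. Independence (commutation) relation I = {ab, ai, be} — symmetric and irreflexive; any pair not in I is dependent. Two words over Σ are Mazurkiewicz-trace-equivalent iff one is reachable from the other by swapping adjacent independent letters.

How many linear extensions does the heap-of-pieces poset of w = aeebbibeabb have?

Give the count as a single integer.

100

0(a) covers ∅
1(e) covers 0:a
2(e) covers 1:e
3(b) covers ∅
4(b) covers 3:b
5(i) covers 2:e, 4:b
6(b) covers 5:i
7(e) covers 5:i
8(a) covers 7:e
9(b) covers 6:b
10(b) covers 9:b
floor of heap: 0:a, 3:b
completions by unplaced set U, small U first (add the entries for U minus each lowest piece of U):
  |U|=1: {8}:1  {10}:1
  |U|=2: {7,8}:1  {8,10}:2  {9,10}:1
  |U|=3: {6,9,10}:1  {7,8,10}:3  {8,9,10}:3
  |U|=4: {6,8,9,10}:4  {7,8,9,10}:6
  |U|=5: {6,7,8,9,10}:10
  |U|=6: {5,6,7,8,9,10}:10
  |U|=7: {2,5,6,7,8,9,10}:10  {4,5,6,7,8,9,10}:10
  |U|=8: {1,2,5,6,7,8,9,10}:10  {2,4,5,6,7,8,9,10}:20  {3,4,5,6,7,8,9,10}:10
  |U|=9: {0,1,2,5,6,7,8,9,10}:10  {1,2,4,5,6,7,8,9,10}:30  {2,3,4,5,6,7,8,9,10}:30
  start at 0(a): 60
  start at 3(b): 40
sum over floor = 100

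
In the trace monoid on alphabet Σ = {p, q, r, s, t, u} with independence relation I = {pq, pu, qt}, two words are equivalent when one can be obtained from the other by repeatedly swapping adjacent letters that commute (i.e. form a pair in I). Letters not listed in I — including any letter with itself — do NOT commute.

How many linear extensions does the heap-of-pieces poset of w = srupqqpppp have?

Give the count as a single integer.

piece 0:s — minimal
piece 1:r rests on {0:s}
piece 2:u rests on {1:r}
piece 3:p rests on {1:r}
piece 4:q rests on {2:u}
piece 5:q rests on {4:q}
piece 6:p rests on {3:p}
piece 7:p rests on {6:p}
piece 8:p rests on {7:p}
piece 9:p rests on {8:p}
minimal pieces: {0:s}
ways to finish when only these pieces remain (= sum over removing one remaining piece with nothing left below it):
  1 left: {5}→1  {9}→1
  2 left: {4,5}→1  {5,9}→2  {8,9}→1
  3 left: {2,4,5}→1  {4,5,9}→3  {5,8,9}→3  {7,8,9}→1
  4 left: {2,4,5,9}→4  {4,5,8,9}→6  {5,7,8,9}→4  {6,7,8,9}→1
  5 left: {2,4,5,8,9}→10  {3,6,7,8,9}→1  {4,5,7,8,9}→10  {5,6,7,8,9}→5
  6 left: {2,4,5,7,8,9}→20  {3,5,6,7,8,9}→6  {4,5,6,7,8,9}→15
  7 left: {2,4,5,6,7,8,9}→35  {3,4,5,6,7,8,9}→21
  8 left: {2,3,4,5,6,7,8,9}→56
  placing 0:s first → 56 extensions

56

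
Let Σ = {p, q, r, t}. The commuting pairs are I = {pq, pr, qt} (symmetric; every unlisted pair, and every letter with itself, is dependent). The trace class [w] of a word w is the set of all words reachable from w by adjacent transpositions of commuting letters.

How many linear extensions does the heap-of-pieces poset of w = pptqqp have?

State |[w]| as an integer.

15

0(p) covers ∅
1(p) covers 0:p
2(t) covers 1:p
3(q) covers ∅
4(q) covers 3:q
5(p) covers 2:t
floor of heap: 0:p, 3:q
completions by unplaced set U, small U first (add the entries for U minus each lowest piece of U):
  |U|=1: {4}:1  {5}:1
  |U|=2: {2,5}:1  {3,4}:1  {4,5}:2
  |U|=3: {1,2,5}:1  {2,4,5}:3  {3,4,5}:3
  |U|=4: {0,1,2,5}:1  {1,2,4,5}:4  {2,3,4,5}:6
  start at 0(p): 10
  start at 3(q): 5
sum over floor = 15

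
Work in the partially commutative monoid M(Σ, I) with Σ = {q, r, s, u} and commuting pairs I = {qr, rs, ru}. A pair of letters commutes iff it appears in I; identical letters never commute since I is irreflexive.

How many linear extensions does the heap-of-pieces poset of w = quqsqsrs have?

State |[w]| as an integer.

piece 0:q — minimal
piece 1:u rests on {0:q}
piece 2:q rests on {1:u}
piece 3:s rests on {2:q}
piece 4:q rests on {3:s}
piece 5:s rests on {4:q}
piece 6:r — minimal
piece 7:s rests on {5:s}
minimal pieces: {0:q, 6:r}
ways to finish when only these pieces remain (= sum over removing one remaining piece with nothing left below it):
  1 left: {6}→1  {7}→1
  2 left: {5,7}→1  {6,7}→2
  3 left: {4,5,7}→1  {5,6,7}→3
  4 left: {3,4,5,7}→1  {4,5,6,7}→4
  5 left: {2,3,4,5,7}→1  {3,4,5,6,7}→5
  6 left: {1,2,3,4,5,7}→1  {2,3,4,5,6,7}→6
  placing 0:q first → 7 extensions
  placing 6:r first → 1 extensions
total linear extensions = 8

8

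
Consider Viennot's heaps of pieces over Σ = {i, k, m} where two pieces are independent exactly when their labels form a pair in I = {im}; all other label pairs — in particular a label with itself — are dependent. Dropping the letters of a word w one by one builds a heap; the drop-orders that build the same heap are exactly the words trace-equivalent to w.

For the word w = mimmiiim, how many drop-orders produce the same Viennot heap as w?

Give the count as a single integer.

70

#0=m has no predecessor
#1=i has no predecessor
#2=m depends on [0:m]
#3=m depends on [2:m]
#4=i depends on [1:i]
#5=i depends on [4:i]
#6=i depends on [5:i]
#7=m depends on [3:m]
sources: [0:m, 1:i]
N(rest) = Σ N(rest − s) over sources s of rest; N(one piece) = 1:
  size 1 → [6]=1  [7]=1
  size 2 → [3,7]=1  [5,6]=1  [6,7]=2
  size 3 → [2,3,7]=1  [3,6,7]=3  [4,5,6]=1  [5,6,7]=3
  size 4 → [0,2,3,7]=1  [1,4,5,6]=1  [2,3,6,7]=4  [3,5,6,7]=6  [4,5,6,7]=4
  size 5 → [0,2,3,6,7]=5  [1,4,5,6,7]=5  [2,3,5,6,7]=10  [3,4,5,6,7]=10
  size 6 → [0,2,3,5,6,7]=15  [1,3,4,5,6,7]=15  [2,3,4,5,6,7]=20
  first=0(m) contributes 35
  first=1(i) contributes 35
|[w]| = 70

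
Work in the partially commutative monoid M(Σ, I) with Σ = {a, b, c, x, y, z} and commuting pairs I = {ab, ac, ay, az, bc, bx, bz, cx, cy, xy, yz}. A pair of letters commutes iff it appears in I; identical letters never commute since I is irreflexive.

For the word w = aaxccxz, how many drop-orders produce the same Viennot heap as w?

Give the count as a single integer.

0(a) covers ∅
1(a) covers 0:a
2(x) covers 1:a
3(c) covers ∅
4(c) covers 3:c
5(x) covers 2:x
6(z) covers 4:c, 5:x
floor of heap: 0:a, 3:c
completions by unplaced set U, small U first (add the entries for U minus each lowest piece of U):
  |U|=1: {6}:1
  |U|=2: {4,6}:1  {5,6}:1
  |U|=3: {2,5,6}:1  {3,4,6}:1  {4,5,6}:2
  |U|=4: {1,2,5,6}:1  {2,4,5,6}:3  {3,4,5,6}:3
  |U|=5: {0,1,2,5,6}:1  {1,2,4,5,6}:4  {2,3,4,5,6}:6
  start at 0(a): 10
  start at 3(c): 5
sum over floor = 15

15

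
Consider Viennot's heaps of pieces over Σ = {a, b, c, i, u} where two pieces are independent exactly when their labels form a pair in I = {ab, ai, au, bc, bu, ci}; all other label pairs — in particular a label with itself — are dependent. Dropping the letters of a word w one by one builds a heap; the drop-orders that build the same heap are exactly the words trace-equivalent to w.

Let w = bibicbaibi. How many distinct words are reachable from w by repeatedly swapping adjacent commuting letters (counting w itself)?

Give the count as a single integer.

45

0(b) covers ∅
1(i) covers 0:b
2(b) covers 1:i
3(i) covers 2:b
4(c) covers ∅
5(b) covers 3:i
6(a) covers 4:c
7(i) covers 5:b
8(b) covers 7:i
9(i) covers 8:b
floor of heap: 0:b, 4:c
completions by unplaced set U, small U first (add the entries for U minus each lowest piece of U):
  |U|=1: {6}:1  {9}:1
  |U|=2: {4,6}:1  {6,9}:2  {8,9}:1
  |U|=3: {4,6,9}:3  {6,8,9}:3  {7,8,9}:1
  |U|=4: {4,6,8,9}:6  {5,7,8,9}:1  {6,7,8,9}:4
  |U|=5: {3,5,7,8,9}:1  {4,6,7,8,9}:10  {5,6,7,8,9}:5
  |U|=6: {2,3,5,7,8,9}:1  {3,5,6,7,8,9}:6  {4,5,6,7,8,9}:15
  |U|=7: {1,2,3,5,7,8,9}:1  {2,3,5,6,7,8,9}:7  {3,4,5,6,7,8,9}:21
  |U|=8: {0,1,2,3,5,7,8,9}:1  {1,2,3,5,6,7,8,9}:8  {2,3,4,5,6,7,8,9}:28
  start at 0(b): 36
  start at 4(c): 9
sum over floor = 45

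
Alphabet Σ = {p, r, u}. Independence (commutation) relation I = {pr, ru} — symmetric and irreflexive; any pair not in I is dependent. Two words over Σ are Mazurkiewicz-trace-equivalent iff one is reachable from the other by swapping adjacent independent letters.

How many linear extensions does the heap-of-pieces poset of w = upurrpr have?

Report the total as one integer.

35

#0=u has no predecessor
#1=p depends on [0:u]
#2=u depends on [1:p]
#3=r has no predecessor
#4=r depends on [3:r]
#5=p depends on [2:u]
#6=r depends on [4:r]
sources: [0:u, 3:r]
N(rest) = Σ N(rest − s) over sources s of rest; N(one piece) = 1:
  size 1 → [5]=1  [6]=1
  size 2 → [2,5]=1  [4,6]=1  [5,6]=2
  size 3 → [1,2,5]=1  [2,5,6]=3  [3,4,6]=1  [4,5,6]=3
  size 4 → [0,1,2,5]=1  [1,2,5,6]=4  [2,4,5,6]=6  [3,4,5,6]=4
  size 5 → [0,1,2,5,6]=5  [1,2,4,5,6]=10  [2,3,4,5,6]=10
  first=0(u) contributes 20
  first=3(r) contributes 15
|[w]| = 35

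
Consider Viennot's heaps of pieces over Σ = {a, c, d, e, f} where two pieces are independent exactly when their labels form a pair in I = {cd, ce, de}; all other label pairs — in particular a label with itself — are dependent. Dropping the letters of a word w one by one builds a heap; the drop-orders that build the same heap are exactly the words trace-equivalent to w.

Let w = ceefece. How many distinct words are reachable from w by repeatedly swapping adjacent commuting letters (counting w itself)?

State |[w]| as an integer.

9

0(c) covers ∅
1(e) covers ∅
2(e) covers 1:e
3(f) covers 0:c, 2:e
4(e) covers 3:f
5(c) covers 3:f
6(e) covers 4:e
floor of heap: 0:c, 1:e
completions by unplaced set U, small U first (add the entries for U minus each lowest piece of U):
  |U|=1: {5}:1  {6}:1
  |U|=2: {4,6}:1  {5,6}:2
  |U|=3: {4,5,6}:3
  |U|=4: {3,4,5,6}:3
  |U|=5: {0,3,4,5,6}:3  {2,3,4,5,6}:3
  start at 0(c): 3
  start at 1(e): 6
sum over floor = 9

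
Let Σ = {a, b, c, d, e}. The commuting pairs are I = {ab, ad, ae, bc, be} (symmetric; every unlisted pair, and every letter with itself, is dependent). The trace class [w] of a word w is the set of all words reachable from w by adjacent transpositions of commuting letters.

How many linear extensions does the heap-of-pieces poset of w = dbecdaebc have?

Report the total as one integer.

#0=d has no predecessor
#1=b depends on [0:d]
#2=e depends on [0:d]
#3=c depends on [2:e]
#4=d depends on [1:b, 3:c]
#5=a depends on [3:c]
#6=e depends on [4:d]
#7=b depends on [4:d]
#8=c depends on [5:a, 6:e]
sources: [0:d]
N(rest) = Σ N(rest − s) over sources s of rest; N(one piece) = 1:
  size 1 → [7]=1  [8]=1
  size 2 → [5,8]=1  [6,8]=1  [7,8]=2
  size 3 → [5,6,8]=2  [5,7,8]=3  [6,7,8]=3
  size 4 → [4,6,7,8]=3  [5,6,7,8]=8
  size 5 → [1,4,6,7,8]=3  [4,5,6,7,8]=11
  size 6 → [1,4,5,6,7,8]=14  [3,4,5,6,7,8]=11
  size 7 → [1,3,4,5,6,7,8]=25  [2,3,4,5,6,7,8]=11
  first=0(d) contributes 36

36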